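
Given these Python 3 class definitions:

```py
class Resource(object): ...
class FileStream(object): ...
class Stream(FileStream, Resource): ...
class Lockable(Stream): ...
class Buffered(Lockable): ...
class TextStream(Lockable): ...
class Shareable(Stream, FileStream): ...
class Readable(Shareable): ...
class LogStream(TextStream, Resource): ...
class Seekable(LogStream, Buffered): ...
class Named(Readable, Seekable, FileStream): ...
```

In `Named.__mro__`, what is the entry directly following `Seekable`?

L[Named] = Named + merge(L[Readable], L[Seekable], L[FileStream], [Readable Seekable FileStream])
  take Readable:  [Readable Shareable Stream FileStream Resource object] + [Seekable LogStream TextStream Buffered Lockable Stream FileStream Resource object] + [FileStream object] + [Readable Seekable FileStream]
  take Shareable:  [Shareable Stream FileStream Resource object] + [Seekable LogStream TextStream Buffered Lockable Stream FileStream Resource object] + [FileStream object] + [Seekable FileStream]
  take Seekable:  [Stream FileStream Resource object] + [Seekable LogStream TextStream Buffered Lockable Stream FileStream Resource object] + [FileStream object] + [Seekable FileStream]
  take LogStream:  [Stream FileStream Resource object] + [LogStream TextStream Buffered Lockable Stream FileStream Resource object] + [FileStream object] + [FileStream]
  take TextStream:  [Stream FileStream Resource object] + [TextStream Buffered Lockable Stream FileStream Resource object] + [FileStream object] + [FileStream]
  take Buffered:  [Stream FileStream Resource object] + [Buffered Lockable Stream FileStream Resource object] + [FileStream object] + [FileStream]
  take Lockable:  [Stream FileStream Resource object] + [Lockable Stream FileStream Resource object] + [FileStream object] + [FileStream]
  take Stream:  [Stream FileStream Resource object] + [Stream FileStream Resource object] + [FileStream object] + [FileStream]
  take FileStream:  [FileStream Resource object] + [FileStream Resource object] + [FileStream object] + [FileStream]
  take Resource:  [Resource object] + [Resource object] + [object]
  take object:  [object] + [object] + [object]
MRO: Named Readable Shareable Seekable LogStream TextStream Buffered Lockable Stream FileStream Resource object
Seekable is at position 3; next is LogStream.

LogStream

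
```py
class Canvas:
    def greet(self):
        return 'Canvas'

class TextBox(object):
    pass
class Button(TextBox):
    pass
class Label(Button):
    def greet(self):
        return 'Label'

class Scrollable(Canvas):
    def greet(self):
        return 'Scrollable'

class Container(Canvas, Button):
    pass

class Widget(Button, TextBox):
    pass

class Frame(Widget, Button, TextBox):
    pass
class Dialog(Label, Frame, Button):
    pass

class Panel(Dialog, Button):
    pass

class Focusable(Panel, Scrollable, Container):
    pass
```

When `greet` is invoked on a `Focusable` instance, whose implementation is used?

L[Focusable] = Focusable + merge(L[Panel], L[Scrollable], L[Container], [Panel Scrollable Container])
  take Panel:  [Panel Dialog Label Frame Widget Button TextBox object] + [Scrollable Canvas object] + [Container Canvas Button TextBox object] + [Panel Scrollable Container]
  take Dialog:  [Dialog Label Frame Widget Button TextBox object] + [Scrollable Canvas object] + [Container Canvas Button TextBox object] + [Scrollable Container]
  take Label:  [Label Frame Widget Button TextBox object] + [Scrollable Canvas object] + [Container Canvas Button TextBox object] + [Scrollable Container]
  take Frame:  [Frame Widget Button TextBox object] + [Scrollable Canvas object] + [Container Canvas Button TextBox object] + [Scrollable Container]
  take Widget:  [Widget Button TextBox object] + [Scrollable Canvas object] + [Container Canvas Button TextBox object] + [Scrollable Container]
  take Scrollable:  [Button TextBox object] + [Scrollable Canvas object] + [Container Canvas Button TextBox object] + [Scrollable Container]
  take Container:  [Button TextBox object] + [Canvas object] + [Container Canvas Button TextBox object] + [Container]
  take Canvas:  [Button TextBox object] + [Canvas object] + [Canvas Button TextBox object]
  take Button:  [Button TextBox object] + [object] + [Button TextBox object]
  take TextBox:  [TextBox object] + [object] + [TextBox object]
  take object:  [object] + [object] + [object]
MRO: Focusable Panel Dialog Label Frame Widget Scrollable Container Canvas Button TextBox object
greet is defined in: Canvas, Label, Scrollable. First along the MRO is Label.

Label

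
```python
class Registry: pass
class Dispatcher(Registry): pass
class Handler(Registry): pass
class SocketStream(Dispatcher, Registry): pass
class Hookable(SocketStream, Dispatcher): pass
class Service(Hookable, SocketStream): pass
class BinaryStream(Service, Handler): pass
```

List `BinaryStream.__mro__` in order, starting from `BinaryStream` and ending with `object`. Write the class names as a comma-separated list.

L[BinaryStream] = BinaryStream + merge(L[Service], L[Handler], [Service Handler])
  take Service:  [Service Hookable SocketStream Dispatcher Registry object] + [Handler Registry object] + [Service Handler]
  take Hookable:  [Hookable SocketStream Dispatcher Registry object] + [Handler Registry object] + [Handler]
  take SocketStream:  [SocketStream Dispatcher Registry object] + [Handler Registry object] + [Handler]
  take Dispatcher:  [Dispatcher Registry object] + [Handler Registry object] + [Handler]
  take Handler:  [Registry object] + [Handler Registry object] + [Handler]
  take Registry:  [Registry object] + [Registry object]
  take object:  [object] + [object]

BinaryStream, Service, Hookable, SocketStream, Dispatcher, Handler, Registry, object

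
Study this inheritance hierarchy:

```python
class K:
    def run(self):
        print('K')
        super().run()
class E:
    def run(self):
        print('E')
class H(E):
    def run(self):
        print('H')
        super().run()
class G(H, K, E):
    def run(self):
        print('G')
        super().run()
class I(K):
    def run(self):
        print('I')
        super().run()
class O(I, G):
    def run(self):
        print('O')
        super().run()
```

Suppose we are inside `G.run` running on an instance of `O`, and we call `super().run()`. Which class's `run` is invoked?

H

L[O] = O + merge(L[I], L[G], [I G])
  take I:  [I K object] + [G H K E object] + [I G]
  take G:  [K object] + [G H K E object] + [G]
  take H:  [K object] + [H K E object]
  take K:  [K object] + [K E object]
  take E:  [object] + [E object]
  take object:  [object] + [object]
MRO: O I G H K E object
super() in G.run on a O instance goes to the class after G in O's MRO: H.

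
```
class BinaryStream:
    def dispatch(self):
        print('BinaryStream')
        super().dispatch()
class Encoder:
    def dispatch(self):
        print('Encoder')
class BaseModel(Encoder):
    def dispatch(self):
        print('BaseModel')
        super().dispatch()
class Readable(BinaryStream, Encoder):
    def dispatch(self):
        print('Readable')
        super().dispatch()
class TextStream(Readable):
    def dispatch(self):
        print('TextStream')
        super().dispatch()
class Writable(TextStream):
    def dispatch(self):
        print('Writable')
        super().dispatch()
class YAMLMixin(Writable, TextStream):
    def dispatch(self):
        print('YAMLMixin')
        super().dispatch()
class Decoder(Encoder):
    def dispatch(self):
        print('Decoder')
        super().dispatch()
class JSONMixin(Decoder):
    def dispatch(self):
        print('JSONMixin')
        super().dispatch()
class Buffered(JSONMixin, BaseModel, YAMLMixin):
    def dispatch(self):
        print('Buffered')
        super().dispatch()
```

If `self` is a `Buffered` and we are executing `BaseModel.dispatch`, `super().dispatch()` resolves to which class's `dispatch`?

YAMLMixin

L[Buffered] = Buffered + merge(L[JSONMixin], L[BaseModel], L[YAMLMixin], [JSONMixin BaseModel YAMLMixin])
  take JSONMixin:  [JSONMixin Decoder Encoder object] + [BaseModel Encoder object] + [YAMLMixin Writable TextStream Readable BinaryStream Encoder object] + [JSONMixin BaseModel YAMLMixin]
  take Decoder:  [Decoder Encoder object] + [BaseModel Encoder object] + [YAMLMixin Writable TextStream Readable BinaryStream Encoder object] + [BaseModel YAMLMixin]
  take BaseModel:  [Encoder object] + [BaseModel Encoder object] + [YAMLMixin Writable TextStream Readable BinaryStream Encoder object] + [BaseModel YAMLMixin]
  take YAMLMixin:  [Encoder object] + [Encoder object] + [YAMLMixin Writable TextStream Readable BinaryStream Encoder object] + [YAMLMixin]
  take Writable:  [Encoder object] + [Encoder object] + [Writable TextStream Readable BinaryStream Encoder object]
  take TextStream:  [Encoder object] + [Encoder object] + [TextStream Readable BinaryStream Encoder object]
  take Readable:  [Encoder object] + [Encoder object] + [Readable BinaryStream Encoder object]
  take BinaryStream:  [Encoder object] + [Encoder object] + [BinaryStream Encoder object]
  take Encoder:  [Encoder object] + [Encoder object] + [Encoder object]
  take object:  [object] + [object] + [object]
MRO: Buffered JSONMixin Decoder BaseModel YAMLMixin Writable TextStream Readable BinaryStream Encoder object
super() in BaseModel.dispatch on a Buffered instance goes to the class after BaseModel in Buffered's MRO: YAMLMixin.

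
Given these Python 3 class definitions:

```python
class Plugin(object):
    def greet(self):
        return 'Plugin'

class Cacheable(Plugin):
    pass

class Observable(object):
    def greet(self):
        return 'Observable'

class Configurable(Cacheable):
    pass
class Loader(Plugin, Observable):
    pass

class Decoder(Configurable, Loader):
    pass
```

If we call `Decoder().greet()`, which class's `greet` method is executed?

Plugin

L[Decoder] = Decoder + merge(L[Configurable], L[Loader], [Configurable Loader])
  take Configurable:  [Configurable Cacheable Plugin object] + [Loader Plugin Observable object] + [Configurable Loader]
  take Cacheable:  [Cacheable Plugin object] + [Loader Plugin Observable object] + [Loader]
  take Loader:  [Plugin object] + [Loader Plugin Observable object] + [Loader]
  take Plugin:  [Plugin object] + [Plugin Observable object]
  take Observable:  [object] + [Observable object]
  take object:  [object] + [object]
MRO: Decoder Configurable Cacheable Loader Plugin Observable object
greet is defined in: Observable, Plugin. First along the MRO is Plugin.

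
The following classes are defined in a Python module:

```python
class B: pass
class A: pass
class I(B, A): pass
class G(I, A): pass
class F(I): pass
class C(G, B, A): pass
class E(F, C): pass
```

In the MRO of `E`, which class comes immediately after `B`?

A

L[E] = E + merge(L[F], L[C], [F C])
  take F:  [F I B A object] + [C G I B A object] + [F C]
  take C:  [I B A object] + [C G I B A object] + [C]
  take G:  [I B A object] + [G I B A object]
  take I:  [I B A object] + [I B A object]
  take B:  [B A object] + [B A object]
  take A:  [A object] + [A object]
  take object:  [object] + [object]
MRO: E F C G I B A object
B is at position 5; next is A.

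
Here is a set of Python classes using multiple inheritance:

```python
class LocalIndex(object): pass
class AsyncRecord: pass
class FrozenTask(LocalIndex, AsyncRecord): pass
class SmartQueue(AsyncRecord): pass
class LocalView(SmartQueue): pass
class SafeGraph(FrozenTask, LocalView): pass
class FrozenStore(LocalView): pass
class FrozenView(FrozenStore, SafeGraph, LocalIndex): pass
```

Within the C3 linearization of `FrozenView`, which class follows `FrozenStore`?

SafeGraph

L[FrozenView] = FrozenView + merge(L[FrozenStore], L[SafeGraph], L[LocalIndex], [FrozenStore SafeGraph LocalIndex])
  take FrozenStore:  [FrozenStore LocalView SmartQueue AsyncRecord object] + [SafeGraph FrozenTask LocalIndex LocalView SmartQueue AsyncRecord object] + [LocalIndex object] + [FrozenStore SafeGraph LocalIndex]
  take SafeGraph:  [LocalView SmartQueue AsyncRecord object] + [SafeGraph FrozenTask LocalIndex LocalView SmartQueue AsyncRecord object] + [LocalIndex object] + [SafeGraph LocalIndex]
  take FrozenTask:  [LocalView SmartQueue AsyncRecord object] + [FrozenTask LocalIndex LocalView SmartQueue AsyncRecord object] + [LocalIndex object] + [LocalIndex]
  take LocalIndex:  [LocalView SmartQueue AsyncRecord object] + [LocalIndex LocalView SmartQueue AsyncRecord object] + [LocalIndex object] + [LocalIndex]
  take LocalView:  [LocalView SmartQueue AsyncRecord object] + [LocalView SmartQueue AsyncRecord object] + [object]
  take SmartQueue:  [SmartQueue AsyncRecord object] + [SmartQueue AsyncRecord object] + [object]
  take AsyncRecord:  [AsyncRecord object] + [AsyncRecord object] + [object]
  take object:  [object] + [object] + [object]
MRO: FrozenView FrozenStore SafeGraph FrozenTask LocalIndex LocalView SmartQueue AsyncRecord object
FrozenStore is at position 1; next is SafeGraph.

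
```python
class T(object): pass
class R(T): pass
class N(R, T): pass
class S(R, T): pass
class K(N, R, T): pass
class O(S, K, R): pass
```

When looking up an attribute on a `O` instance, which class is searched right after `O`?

L[O] = O + merge(L[S], L[K], L[R], [S K R])
  take S:  [S R T object] + [K N R T object] + [R T object] + [S K R]
  take K:  [R T object] + [K N R T object] + [R T object] + [K R]
  take N:  [R T object] + [N R T object] + [R T object] + [R]
  take R:  [R T object] + [R T object] + [R T object] + [R]
  take T:  [T object] + [T object] + [T object]
  take object:  [object] + [object] + [object]
MRO: O S K N R T object
O is at position 0; next is S.

S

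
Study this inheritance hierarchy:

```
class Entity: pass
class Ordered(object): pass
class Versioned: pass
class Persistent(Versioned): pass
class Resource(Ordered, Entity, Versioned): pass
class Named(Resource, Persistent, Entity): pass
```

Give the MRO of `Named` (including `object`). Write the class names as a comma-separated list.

Named, Resource, Ordered, Persistent, Entity, Versioned, object

L[Named] = Named + merge(L[Resource], L[Persistent], L[Entity], [Resource Persistent Entity])
  take Resource:  [Resource Ordered Entity Versioned object] + [Persistent Versioned object] + [Entity object] + [Resource Persistent Entity]
  take Ordered:  [Ordered Entity Versioned object] + [Persistent Versioned object] + [Entity object] + [Persistent Entity]
  take Persistent:  [Entity Versioned object] + [Persistent Versioned object] + [Entity object] + [Persistent Entity]
  take Entity:  [Entity Versioned object] + [Versioned object] + [Entity object] + [Entity]
  take Versioned:  [Versioned object] + [Versioned object] + [object]
  take object:  [object] + [object] + [object]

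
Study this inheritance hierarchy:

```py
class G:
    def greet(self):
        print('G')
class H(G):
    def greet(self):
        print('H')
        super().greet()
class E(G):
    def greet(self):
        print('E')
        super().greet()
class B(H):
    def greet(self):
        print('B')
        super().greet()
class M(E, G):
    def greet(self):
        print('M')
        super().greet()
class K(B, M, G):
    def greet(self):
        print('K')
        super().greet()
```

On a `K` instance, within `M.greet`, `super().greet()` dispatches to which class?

E

L[K] = K + merge(L[B], L[M], L[G], [B M G])
  take B:  [B H G object] + [M E G object] + [G object] + [B M G]
  take H:  [H G object] + [M E G object] + [G object] + [M G]
  take M:  [G object] + [M E G object] + [G object] + [M G]
  take E:  [G object] + [E G object] + [G object] + [G]
  take G:  [G object] + [G object] + [G object] + [G]
  take object:  [object] + [object] + [object]
MRO: K B H M E G object
super() in M.greet on a K instance goes to the class after M in K's MRO: E.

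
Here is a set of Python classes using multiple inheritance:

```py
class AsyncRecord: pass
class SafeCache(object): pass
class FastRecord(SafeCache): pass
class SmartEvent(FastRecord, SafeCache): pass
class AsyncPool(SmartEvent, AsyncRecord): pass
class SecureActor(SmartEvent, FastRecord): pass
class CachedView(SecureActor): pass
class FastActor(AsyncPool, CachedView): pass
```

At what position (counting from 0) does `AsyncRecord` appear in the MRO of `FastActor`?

L[FastActor] = FastActor + merge(L[AsyncPool], L[CachedView], [AsyncPool CachedView])
  take AsyncPool:  [AsyncPool SmartEvent FastRecord SafeCache AsyncRecord object] + [CachedView SecureActor SmartEvent FastRecord SafeCache object] + [AsyncPool CachedView]
  take CachedView:  [SmartEvent FastRecord SafeCache AsyncRecord object] + [CachedView SecureActor SmartEvent FastRecord SafeCache object] + [CachedView]
  take SecureActor:  [SmartEvent FastRecord SafeCache AsyncRecord object] + [SecureActor SmartEvent FastRecord SafeCache object]
  take SmartEvent:  [SmartEvent FastRecord SafeCache AsyncRecord object] + [SmartEvent FastRecord SafeCache object]
  take FastRecord:  [FastRecord SafeCache AsyncRecord object] + [FastRecord SafeCache object]
  take SafeCache:  [SafeCache AsyncRecord object] + [SafeCache object]
  take AsyncRecord:  [AsyncRecord object] + [object]
  take object:  [object] + [object]
MRO: FastActor AsyncPool CachedView SecureActor SmartEvent FastRecord SafeCache AsyncRecord object
AsyncRecord sits at index 7.

7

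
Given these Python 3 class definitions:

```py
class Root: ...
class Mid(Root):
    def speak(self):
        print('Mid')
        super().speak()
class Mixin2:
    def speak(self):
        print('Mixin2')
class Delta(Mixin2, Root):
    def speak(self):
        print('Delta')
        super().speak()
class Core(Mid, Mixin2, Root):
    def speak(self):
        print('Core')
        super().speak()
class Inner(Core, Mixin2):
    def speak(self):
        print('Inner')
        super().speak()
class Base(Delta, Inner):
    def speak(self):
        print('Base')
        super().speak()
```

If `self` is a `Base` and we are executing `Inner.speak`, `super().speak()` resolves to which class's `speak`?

L[Base] = Base + merge(L[Delta], L[Inner], [Delta Inner])
  take Delta:  [Delta Mixin2 Root object] + [Inner Core Mid Mixin2 Root object] + [Delta Inner]
  take Inner:  [Mixin2 Root object] + [Inner Core Mid Mixin2 Root object] + [Inner]
  take Core:  [Mixin2 Root object] + [Core Mid Mixin2 Root object]
  take Mid:  [Mixin2 Root object] + [Mid Mixin2 Root object]
  take Mixin2:  [Mixin2 Root object] + [Mixin2 Root object]
  take Root:  [Root object] + [Root object]
  take object:  [object] + [object]
MRO: Base Delta Inner Core Mid Mixin2 Root object
super() in Inner.speak on a Base instance goes to the class after Inner in Base's MRO: Core.

Core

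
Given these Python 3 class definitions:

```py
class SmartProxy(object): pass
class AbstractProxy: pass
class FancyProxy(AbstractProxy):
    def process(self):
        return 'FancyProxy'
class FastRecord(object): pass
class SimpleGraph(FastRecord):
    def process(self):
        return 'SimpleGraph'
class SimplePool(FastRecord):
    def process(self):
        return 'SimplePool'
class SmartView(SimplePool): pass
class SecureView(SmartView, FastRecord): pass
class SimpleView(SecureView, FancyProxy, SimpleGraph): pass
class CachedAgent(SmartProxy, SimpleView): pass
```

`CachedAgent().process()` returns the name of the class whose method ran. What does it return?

SimplePool

L[CachedAgent] = CachedAgent + merge(L[SmartProxy], L[SimpleView], [SmartProxy SimpleView])
  take SmartProxy:  [SmartProxy object] + [SimpleView SecureView SmartView SimplePool FancyProxy AbstractProxy SimpleGraph FastRecord object] + [SmartProxy SimpleView]
  take SimpleView:  [object] + [SimpleView SecureView SmartView SimplePool FancyProxy AbstractProxy SimpleGraph FastRecord object] + [SimpleView]
  take SecureView:  [object] + [SecureView SmartView SimplePool FancyProxy AbstractProxy SimpleGraph FastRecord object]
  take SmartView:  [object] + [SmartView SimplePool FancyProxy AbstractProxy SimpleGraph FastRecord object]
  take SimplePool:  [object] + [SimplePool FancyProxy AbstractProxy SimpleGraph FastRecord object]
  take FancyProxy:  [object] + [FancyProxy AbstractProxy SimpleGraph FastRecord object]
  take AbstractProxy:  [object] + [AbstractProxy SimpleGraph FastRecord object]
  take SimpleGraph:  [object] + [SimpleGraph FastRecord object]
  take FastRecord:  [object] + [FastRecord object]
  take object:  [object] + [object]
MRO: CachedAgent SmartProxy SimpleView SecureView SmartView SimplePool FancyProxy AbstractProxy SimpleGraph FastRecord object
process is defined in: FancyProxy, SimpleGraph, SimplePool. First along the MRO is SimplePool.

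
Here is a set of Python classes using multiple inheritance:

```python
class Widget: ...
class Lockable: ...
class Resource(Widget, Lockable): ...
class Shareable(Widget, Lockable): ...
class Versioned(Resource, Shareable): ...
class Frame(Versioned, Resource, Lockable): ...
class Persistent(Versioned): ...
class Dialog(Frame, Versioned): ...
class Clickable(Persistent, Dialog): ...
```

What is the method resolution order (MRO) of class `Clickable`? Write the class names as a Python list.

L[Clickable] = Clickable + merge(L[Persistent], L[Dialog], [Persistent Dialog])
  take Persistent:  [Persistent Versioned Resource Shareable Widget Lockable object] + [Dialog Frame Versioned Resource Shareable Widget Lockable object] + [Persistent Dialog]
  take Dialog:  [Versioned Resource Shareable Widget Lockable object] + [Dialog Frame Versioned Resource Shareable Widget Lockable object] + [Dialog]
  take Frame:  [Versioned Resource Shareable Widget Lockable object] + [Frame Versioned Resource Shareable Widget Lockable object]
  take Versioned:  [Versioned Resource Shareable Widget Lockable object] + [Versioned Resource Shareable Widget Lockable object]
  take Resource:  [Resource Shareable Widget Lockable object] + [Resource Shareable Widget Lockable object]
  take Shareable:  [Shareable Widget Lockable object] + [Shareable Widget Lockable object]
  take Widget:  [Widget Lockable object] + [Widget Lockable object]
  take Lockable:  [Lockable object] + [Lockable object]
  take object:  [object] + [object]

[Clickable, Persistent, Dialog, Frame, Versioned, Resource, Shareable, Widget, Lockable, object]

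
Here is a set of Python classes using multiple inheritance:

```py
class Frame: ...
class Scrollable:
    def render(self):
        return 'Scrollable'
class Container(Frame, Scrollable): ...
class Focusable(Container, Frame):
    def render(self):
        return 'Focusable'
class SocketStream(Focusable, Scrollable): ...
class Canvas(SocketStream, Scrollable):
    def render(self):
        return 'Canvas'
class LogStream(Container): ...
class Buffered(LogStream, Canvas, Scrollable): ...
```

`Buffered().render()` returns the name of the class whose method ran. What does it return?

Canvas

L[Buffered] = Buffered + merge(L[LogStream], L[Canvas], L[Scrollable], [LogStream Canvas Scrollable])
  take LogStream:  [LogStream Container Frame Scrollable object] + [Canvas SocketStream Focusable Container Frame Scrollable object] + [Scrollable object] + [LogStream Canvas Scrollable]
  take Canvas:  [Container Frame Scrollable object] + [Canvas SocketStream Focusable Container Frame Scrollable object] + [Scrollable object] + [Canvas Scrollable]
  take SocketStream:  [Container Frame Scrollable object] + [SocketStream Focusable Container Frame Scrollable object] + [Scrollable object] + [Scrollable]
  take Focusable:  [Container Frame Scrollable object] + [Focusable Container Frame Scrollable object] + [Scrollable object] + [Scrollable]
  take Container:  [Container Frame Scrollable object] + [Container Frame Scrollable object] + [Scrollable object] + [Scrollable]
  take Frame:  [Frame Scrollable object] + [Frame Scrollable object] + [Scrollable object] + [Scrollable]
  take Scrollable:  [Scrollable object] + [Scrollable object] + [Scrollable object] + [Scrollable]
  take object:  [object] + [object] + [object]
MRO: Buffered LogStream Canvas SocketStream Focusable Container Frame Scrollable object
render is defined in: Canvas, Focusable, Scrollable. First along the MRO is Canvas.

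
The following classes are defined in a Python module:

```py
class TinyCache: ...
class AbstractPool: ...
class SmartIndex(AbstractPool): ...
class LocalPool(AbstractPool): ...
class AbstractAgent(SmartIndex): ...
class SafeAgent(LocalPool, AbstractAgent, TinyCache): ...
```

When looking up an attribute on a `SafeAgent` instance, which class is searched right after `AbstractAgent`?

SmartIndex

L[SafeAgent] = SafeAgent + merge(L[LocalPool], L[AbstractAgent], L[TinyCache], [LocalPool AbstractAgent TinyCache])
  take LocalPool:  [LocalPool AbstractPool object] + [AbstractAgent SmartIndex AbstractPool object] + [TinyCache object] + [LocalPool AbstractAgent TinyCache]
  take AbstractAgent:  [AbstractPool object] + [AbstractAgent SmartIndex AbstractPool object] + [TinyCache object] + [AbstractAgent TinyCache]
  take SmartIndex:  [AbstractPool object] + [SmartIndex AbstractPool object] + [TinyCache object] + [TinyCache]
  take AbstractPool:  [AbstractPool object] + [AbstractPool object] + [TinyCache object] + [TinyCache]
  take TinyCache:  [object] + [object] + [TinyCache object] + [TinyCache]
  take object:  [object] + [object] + [object]
MRO: SafeAgent LocalPool AbstractAgent SmartIndex AbstractPool TinyCache object
AbstractAgent is at position 2; next is SmartIndex.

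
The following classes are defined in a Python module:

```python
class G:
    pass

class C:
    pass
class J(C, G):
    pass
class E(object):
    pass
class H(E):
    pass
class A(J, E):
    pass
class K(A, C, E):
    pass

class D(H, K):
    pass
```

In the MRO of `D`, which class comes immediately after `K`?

A

L[D] = D + merge(L[H], L[K], [H K])
  take H:  [H E object] + [K A J C G E object] + [H K]
  take K:  [E object] + [K A J C G E object] + [K]
  take A:  [E object] + [A J C G E object]
  take J:  [E object] + [J C G E object]
  take C:  [E object] + [C G E object]
  take G:  [E object] + [G E object]
  take E:  [E object] + [E object]
  take object:  [object] + [object]
MRO: D H K A J C G E object
K is at position 2; next is A.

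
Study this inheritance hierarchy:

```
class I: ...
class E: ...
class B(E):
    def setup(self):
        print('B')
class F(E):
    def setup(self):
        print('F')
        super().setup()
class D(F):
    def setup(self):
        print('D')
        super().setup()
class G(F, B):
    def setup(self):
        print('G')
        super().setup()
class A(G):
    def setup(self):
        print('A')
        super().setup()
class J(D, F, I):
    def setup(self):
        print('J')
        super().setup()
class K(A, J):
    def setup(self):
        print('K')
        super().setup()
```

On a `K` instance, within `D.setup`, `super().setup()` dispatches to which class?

F

L[K] = K + merge(L[A], L[J], [A J])
  take A:  [A G F B E object] + [J D F E I object] + [A J]
  take G:  [G F B E object] + [J D F E I object] + [J]
  take J:  [F B E object] + [J D F E I object] + [J]
  take D:  [F B E object] + [D F E I object]
  take F:  [F B E object] + [F E I object]
  take B:  [B E object] + [E I object]
  take E:  [E object] + [E I object]
  take I:  [object] + [I object]
  take object:  [object] + [object]
MRO: K A G J D F B E I object
super() in D.setup on a K instance goes to the class after D in K's MRO: F.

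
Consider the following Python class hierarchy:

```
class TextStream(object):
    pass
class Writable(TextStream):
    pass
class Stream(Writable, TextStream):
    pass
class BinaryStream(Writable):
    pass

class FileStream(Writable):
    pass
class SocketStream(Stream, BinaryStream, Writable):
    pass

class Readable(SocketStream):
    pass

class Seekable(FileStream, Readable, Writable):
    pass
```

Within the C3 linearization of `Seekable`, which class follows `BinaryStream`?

Writable

L[Seekable] = Seekable + merge(L[FileStream], L[Readable], L[Writable], [FileStream Readable Writable])
  take FileStream:  [FileStream Writable TextStream object] + [Readable SocketStream Stream BinaryStream Writable TextStream object] + [Writable TextStream object] + [FileStream Readable Writable]
  take Readable:  [Writable TextStream object] + [Readable SocketStream Stream BinaryStream Writable TextStream object] + [Writable TextStream object] + [Readable Writable]
  take SocketStream:  [Writable TextStream object] + [SocketStream Stream BinaryStream Writable TextStream object] + [Writable TextStream object] + [Writable]
  take Stream:  [Writable TextStream object] + [Stream BinaryStream Writable TextStream object] + [Writable TextStream object] + [Writable]
  take BinaryStream:  [Writable TextStream object] + [BinaryStream Writable TextStream object] + [Writable TextStream object] + [Writable]
  take Writable:  [Writable TextStream object] + [Writable TextStream object] + [Writable TextStream object] + [Writable]
  take TextStream:  [TextStream object] + [TextStream object] + [TextStream object]
  take object:  [object] + [object] + [object]
MRO: Seekable FileStream Readable SocketStream Stream BinaryStream Writable TextStream object
BinaryStream is at position 5; next is Writable.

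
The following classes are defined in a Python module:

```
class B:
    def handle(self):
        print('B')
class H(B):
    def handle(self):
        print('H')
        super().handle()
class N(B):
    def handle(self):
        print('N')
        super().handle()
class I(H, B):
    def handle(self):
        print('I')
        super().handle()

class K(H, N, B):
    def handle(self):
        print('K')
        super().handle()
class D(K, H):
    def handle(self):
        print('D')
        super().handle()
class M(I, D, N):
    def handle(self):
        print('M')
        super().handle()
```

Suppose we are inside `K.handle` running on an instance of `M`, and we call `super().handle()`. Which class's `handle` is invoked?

H

L[M] = M + merge(L[I], L[D], L[N], [I D N])
  take I:  [I H B object] + [D K H N B object] + [N B object] + [I D N]
  take D:  [H B object] + [D K H N B object] + [N B object] + [D N]
  take K:  [H B object] + [K H N B object] + [N B object] + [N]
  take H:  [H B object] + [H N B object] + [N B object] + [N]
  take N:  [B object] + [N B object] + [N B object] + [N]
  take B:  [B object] + [B object] + [B object]
  take object:  [object] + [object] + [object]
MRO: M I D K H N B object
super() in K.handle on a M instance goes to the class after K in M's MRO: H.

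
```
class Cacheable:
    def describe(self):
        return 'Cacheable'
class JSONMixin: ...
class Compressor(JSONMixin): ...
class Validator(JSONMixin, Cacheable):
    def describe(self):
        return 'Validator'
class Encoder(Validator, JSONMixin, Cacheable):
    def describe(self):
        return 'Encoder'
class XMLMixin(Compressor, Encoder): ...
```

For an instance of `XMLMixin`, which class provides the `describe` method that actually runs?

L[XMLMixin] = XMLMixin + merge(L[Compressor], L[Encoder], [Compressor Encoder])
  take Compressor:  [Compressor JSONMixin object] + [Encoder Validator JSONMixin Cacheable object] + [Compressor Encoder]
  take Encoder:  [JSONMixin object] + [Encoder Validator JSONMixin Cacheable object] + [Encoder]
  take Validator:  [JSONMixin object] + [Validator JSONMixin Cacheable object]
  take JSONMixin:  [JSONMixin object] + [JSONMixin Cacheable object]
  take Cacheable:  [object] + [Cacheable object]
  take object:  [object] + [object]
MRO: XMLMixin Compressor Encoder Validator JSONMixin Cacheable object
describe is defined in: Cacheable, Encoder, Validator. First along the MRO is Encoder.

Encoder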